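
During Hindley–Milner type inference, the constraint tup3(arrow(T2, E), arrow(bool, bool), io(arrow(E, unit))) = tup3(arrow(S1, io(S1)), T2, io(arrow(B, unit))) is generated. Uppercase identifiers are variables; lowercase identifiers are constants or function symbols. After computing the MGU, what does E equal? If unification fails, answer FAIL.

Decompose tup3/3: arrow(T2, E) = arrow(S1, io(S1)),  arrow(bool, bool) = T2,  io(arrow(E, unit)) = io(arrow(B, unit)).
Decompose arrow/2: T2 = S1,  E = io(S1).
Bind T2 := S1; substituting into the one remaining equation that mentions T2 gives: arrow(bool, bool) = S1.
Bind E := io(S1); substituting into the one remaining equation that mentions E gives: io(arrow(io(S1), unit)) = io(arrow(B, unit)).
Bind S1 := arrow(bool, bool); substituting into the remaining equation gives: io(arrow(io(arrow(bool, bool)), unit)) = io(arrow(B, unit)). Substituting into the earlier bindings gives T2 := arrow(bool, bool), E := io(arrow(bool, bool)).
Decompose io/1: arrow(io(arrow(bool, bool)), unit) = arrow(B, unit).
Decompose arrow/2: io(arrow(bool, bool)) = B,  unit = unit.
Bind B := io(arrow(bool, bool)); no other remaining equation mentions B.
Delete trivial equation unit = unit.
MGU = { T2 ↦ arrow(bool, bool), E ↦ io(arrow(bool, bool)), S1 ↦ arrow(bool, bool), B ↦ io(arrow(bool, bool)) }, so E ↦ io(arrow(bool, bool)).

io(arrow(bool, bool))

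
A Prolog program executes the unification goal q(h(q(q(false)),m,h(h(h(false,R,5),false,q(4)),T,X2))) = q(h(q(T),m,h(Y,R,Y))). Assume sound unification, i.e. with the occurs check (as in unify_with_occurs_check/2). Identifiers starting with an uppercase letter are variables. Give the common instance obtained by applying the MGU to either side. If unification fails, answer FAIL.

Decompose q/1: h(q(q(false)),m,h(h(h(false,R,5),false,q(4)),T,X2)) = h(q(T),m,h(Y,R,Y)).
Decompose h/3: q(q(false)) = q(T),  m = m,  h(h(h(false,R,5),false,q(4)),T,X2) = h(Y,R,Y).
Decompose q/1: q(false) = T.
Bind T := q(false); substituting into the one remaining equation that mentions T gives: h(h(h(false,R,5),false,q(4)),q(false),X2) = h(Y,R,Y).
Delete trivial equation m = m.
Decompose h/3: h(h(false,R,5),false,q(4)) = Y,  q(false) = R,  X2 = Y.
Bind Y := h(h(false,R,5),false,q(4)); substituting into the one remaining equation that mentions Y gives: X2 = h(h(false,R,5),false,q(4)).
Bind R := q(false); substituting into the remaining equation gives: X2 = h(h(false,q(false),5),false,q(4)). Substituting into the earlier binding gives Y := h(h(false,q(false),5),false,q(4)).
Bind X2 := h(h(false,q(false),5),false,q(4)).
Applying the MGU to either side gives q(h(q(q(false)),m,h(h(h(false,q(false),5),false,q(4)),q(false),h(h(false,q(false),5),false,q(4))))).

q(h(q(q(false)),m,h(h(h(false,q(false),5),false,q(4)),q(false),h(h(false,q(false),5),false,q(4)))))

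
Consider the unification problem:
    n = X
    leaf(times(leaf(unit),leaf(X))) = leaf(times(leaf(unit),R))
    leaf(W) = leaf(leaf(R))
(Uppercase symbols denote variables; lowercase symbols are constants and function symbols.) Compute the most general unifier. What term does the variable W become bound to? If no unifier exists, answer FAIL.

leaf(leaf(n))

Bind X := n; substituting into the one remaining equation that mentions X gives: leaf(times(leaf(unit),leaf(n))) = leaf(times(leaf(unit),R)).
Decompose leaf/1: times(leaf(unit),leaf(n)) = times(leaf(unit),R).
Decompose times/2: leaf(unit) = leaf(unit),  leaf(n) = R.
Delete trivial equation leaf(unit) = leaf(unit).
Bind R := leaf(n); substituting into the remaining equation gives: leaf(W) = leaf(leaf(leaf(n))).
Decompose leaf/1: W = leaf(leaf(n)).
Bind W := leaf(leaf(n)).
MGU = { X -> n, R -> leaf(n), W -> leaf(leaf(n)) }, so W -> leaf(leaf(n)).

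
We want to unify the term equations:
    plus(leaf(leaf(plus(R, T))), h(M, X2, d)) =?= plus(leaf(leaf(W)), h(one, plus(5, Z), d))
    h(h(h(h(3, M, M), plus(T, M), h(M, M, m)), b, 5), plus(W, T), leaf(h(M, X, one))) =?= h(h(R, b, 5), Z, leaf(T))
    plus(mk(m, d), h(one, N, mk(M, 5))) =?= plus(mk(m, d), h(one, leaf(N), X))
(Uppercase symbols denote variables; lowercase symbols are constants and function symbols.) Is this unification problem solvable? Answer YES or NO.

NO

Decompose plus/2: leaf(leaf(plus(R, T))) =?= leaf(leaf(W)),  h(M, X2, d) =?= h(one, plus(5, Z), d).
Decompose leaf/1: leaf(plus(R, T)) =?= leaf(W).
Decompose leaf/1: plus(R, T) =?= W.
Bind W := plus(R, T); substituting into the one remaining equation that mentions W gives: h(h(h(h(3, M, M), plus(T, M), h(M, M, m)), b, 5), plus(plus(R, T), T), leaf(h(M, X, one))) =?= h(h(R, b, 5), Z, leaf(T)).
Decompose h/3: M =?= one,  X2 =?= plus(5, Z),  d =?= d.
Bind M := one; substituting into the 2 remaining equations that mention M gives: h(h(h(h(3, one, one), plus(T, one), h(one, one, m)), b, 5), plus(plus(R, T), T), leaf(h(one, X, one))) =?= h(h(R, b, 5), Z, leaf(T)),  plus(mk(m, d), h(one, N, mk(one, 5))) =?= plus(mk(m, d), h(one, leaf(N), X)).
Bind X2 := plus(5, Z); no other remaining equation mentions X2.
Delete trivial equation d =?= d.
Decompose h/3: h(h(h(3, one, one), plus(T, one), h(one, one, m)), b, 5) =?= h(R, b, 5),  plus(plus(R, T), T) =?= Z,  leaf(h(one, X, one)) =?= leaf(T).
Decompose h/3: h(h(3, one, one), plus(T, one), h(one, one, m)) =?= R,  b =?= b,  5 =?= 5.
Bind R := h(h(3, one, one), plus(T, one), h(one, one, m)); substituting into the one remaining equation that mentions R gives: plus(plus(h(h(3, one, one), plus(T, one), h(one, one, m)), T), T) =?= Z. Substituting into the earlier binding gives W := plus(h(h(3, one, one), plus(T, one), h(one, one, m)), T).
Delete trivial equation b =?= b.
Delete trivial equation 5 =?= 5.
Bind Z := plus(plus(h(h(3, one, one), plus(T, one), h(one, one, m)), T), T); no other remaining equation mentions Z. Substituting into the earlier binding gives X2 := plus(5, plus(plus(h(h(3, one, one), plus(T, one), h(one, one, m)), T), T)).
Decompose leaf/1: h(one, X, one) =?= T.
Bind T := h(one, X, one); no other remaining equation mentions T. Substituting into the earlier bindings gives W := plus(h(h(3, one, one), plus(h(one, X, one), one), h(one, one, m)), h(one, X, one)), X2 := plus(5, plus(plus(h(h(3, one, one), plus(h(one, X, one), one), h(one, one, m)), h(one, X, one)), h(one, X, one))), R := h(h(3, one, one), plus(h(one, X, one), one), h(one, one, m)), Z := plus(plus(h(h(3, one, one), plus(h(one, X, one), one), h(one, one, m)), h(one, X, one)), h(one, X, one)).
Decompose plus/2: mk(m, d) =?= mk(m, d),  h(one, N, mk(one, 5)) =?= h(one, leaf(N), X).
Delete trivial equation mk(m, d) =?= mk(m, d).
Decompose h/3: one =?= one,  N =?= leaf(N),  mk(one, 5) =?= X.
Delete trivial equation one =?= one.
Occurs check fails: N occurs in leaf(N); the equation N =?= leaf(N) has no finite solution.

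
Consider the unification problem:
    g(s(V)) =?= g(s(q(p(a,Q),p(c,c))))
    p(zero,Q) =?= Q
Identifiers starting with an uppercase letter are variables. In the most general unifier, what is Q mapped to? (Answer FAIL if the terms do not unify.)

Decompose g/1: s(V) =?= s(q(p(a,Q),p(c,c))).
Decompose s/1: V =?= q(p(a,Q),p(c,c)).
Bind V := q(p(a,Q),p(c,c)); no other remaining equation mentions V.
Occurs check fails: Q occurs in p(zero,Q); the equation Q =?= p(zero,Q) has no finite solution.

FAIL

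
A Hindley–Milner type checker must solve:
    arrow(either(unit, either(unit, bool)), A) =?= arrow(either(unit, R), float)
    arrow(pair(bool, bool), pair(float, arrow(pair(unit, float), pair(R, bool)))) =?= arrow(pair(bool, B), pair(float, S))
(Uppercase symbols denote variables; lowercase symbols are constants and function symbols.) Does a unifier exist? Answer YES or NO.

YES

Decompose arrow/2: either(unit, either(unit, bool)) =?= either(unit, R),  A =?= float.
Decompose either/2: unit =?= unit,  either(unit, bool) =?= R.
Delete trivial equation unit =?= unit.
Bind R := either(unit, bool); substituting into the one remaining equation that mentions R gives: arrow(pair(bool, bool), pair(float, arrow(pair(unit, float), pair(either(unit, bool), bool)))) =?= arrow(pair(bool, B), pair(float, S)).
Bind A := float; no other remaining equation mentions A.
Decompose arrow/2: pair(bool, bool) =?= pair(bool, B),  pair(float, arrow(pair(unit, float), pair(either(unit, bool), bool))) =?= pair(float, S).
Decompose pair/2: bool =?= bool,  bool =?= B.
Delete trivial equation bool =?= bool.
Bind B := bool; no other remaining equation mentions B.
Decompose pair/2: float =?= float,  arrow(pair(unit, float), pair(either(unit, bool), bool)) =?= S.
Delete trivial equation float =?= float.
Bind S := arrow(pair(unit, float), pair(either(unit, bool), bool)).
No equations remain and no clash or occurs-check failure arose, so a unifier exists.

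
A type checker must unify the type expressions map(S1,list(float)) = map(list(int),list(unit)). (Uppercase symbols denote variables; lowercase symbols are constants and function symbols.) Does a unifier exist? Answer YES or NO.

Decompose map/2: S1 = list(int),  list(float) = list(unit).
Bind S1 := list(int); no other remaining equation mentions S1.
Decompose list/1: float = unit.
Clash: constants float and unit differ; no unifier exists.

NO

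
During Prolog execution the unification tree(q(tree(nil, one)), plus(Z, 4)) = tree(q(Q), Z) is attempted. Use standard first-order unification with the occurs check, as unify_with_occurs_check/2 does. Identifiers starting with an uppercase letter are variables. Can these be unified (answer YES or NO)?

Decompose tree/2: q(tree(nil, one)) = q(Q),  plus(Z, 4) = Z.
Decompose q/1: tree(nil, one) = Q.
Bind Q := tree(nil, one); no other remaining equation mentions Q.
Occurs check fails: Z occurs in plus(Z, 4); the equation Z = plus(Z, 4) has no finite solution.

NO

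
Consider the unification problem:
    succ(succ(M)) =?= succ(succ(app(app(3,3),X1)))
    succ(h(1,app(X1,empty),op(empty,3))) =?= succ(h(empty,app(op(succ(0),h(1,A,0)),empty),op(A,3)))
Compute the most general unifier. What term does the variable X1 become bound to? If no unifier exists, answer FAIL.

FAIL

Decompose succ/1: succ(M) =?= succ(app(app(3,3),X1)).
Decompose succ/1: M =?= app(app(3,3),X1).
Bind M := app(app(3,3),X1); no other remaining equation mentions M.
Decompose succ/1: h(1,app(X1,empty),op(empty,3)) =?= h(empty,app(op(succ(0),h(1,A,0)),empty),op(A,3)).
Decompose h/3: 1 =?= empty,  app(X1,empty) =?= app(op(succ(0),h(1,A,0)),empty),  op(empty,3) =?= op(A,3).
Clash: constants 1 and empty differ; no unifier exists.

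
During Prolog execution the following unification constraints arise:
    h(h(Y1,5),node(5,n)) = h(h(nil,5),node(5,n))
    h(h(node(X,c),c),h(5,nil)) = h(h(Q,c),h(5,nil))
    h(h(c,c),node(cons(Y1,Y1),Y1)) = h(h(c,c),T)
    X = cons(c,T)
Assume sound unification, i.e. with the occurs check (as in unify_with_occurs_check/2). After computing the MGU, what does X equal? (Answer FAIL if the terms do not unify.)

cons(c,node(cons(nil,nil),nil))

Decompose h/2: h(Y1,5) = h(nil,5),  node(5,n) = node(5,n).
Decompose h/2: Y1 = nil,  5 = 5.
Bind Y1 := nil; substituting into the one remaining equation that mentions Y1 gives: h(h(c,c),node(cons(nil,nil),nil)) = h(h(c,c),T).
Delete trivial equation 5 = 5.
Delete trivial equation node(5,n) = node(5,n).
Decompose h/2: h(node(X,c),c) = h(Q,c),  h(5,nil) = h(5,nil).
Decompose h/2: node(X,c) = Q,  c = c.
Bind Q := node(X,c); no other remaining equation mentions Q.
Delete trivial equation c = c.
Delete trivial equation h(5,nil) = h(5,nil).
Decompose h/2: h(c,c) = h(c,c),  node(cons(nil,nil),nil) = T.
Delete trivial equation h(c,c) = h(c,c).
Bind T := node(cons(nil,nil),nil); substituting into the remaining equation gives: X = cons(c,node(cons(nil,nil),nil)).
Bind X := cons(c,node(cons(nil,nil),nil)). Substituting into the earlier binding gives Q := node(cons(c,node(cons(nil,nil),nil)),c).
MGU = { Y1 -> nil, Q -> node(cons(c,node(cons(nil,nil),nil)),c), T -> node(cons(nil,nil),nil), X -> cons(c,node(cons(nil,nil),nil)) }, so X -> cons(c,node(cons(nil,nil),nil)).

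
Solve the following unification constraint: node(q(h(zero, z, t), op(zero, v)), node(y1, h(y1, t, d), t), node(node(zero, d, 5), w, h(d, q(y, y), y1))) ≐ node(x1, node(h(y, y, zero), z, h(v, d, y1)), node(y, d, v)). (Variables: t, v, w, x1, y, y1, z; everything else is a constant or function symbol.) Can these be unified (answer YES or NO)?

YES

Decompose node/3: q(h(zero, z, t), op(zero, v)) ≐ x1,  node(y1, h(y1, t, d), t) ≐ node(h(y, y, zero), z, h(v, d, y1)),  node(node(zero, d, 5), w, h(d, q(y, y), y1)) ≐ node(y, d, v).
Bind x1 := q(h(zero, z, t), op(zero, v)); no other remaining equation mentions x1.
Decompose node/3: y1 ≐ h(y, y, zero),  h(y1, t, d) ≐ z,  t ≐ h(v, d, y1).
Bind y1 := h(y, y, zero); substituting into the remaining equations gives: h(h(y, y, zero), t, d) ≐ z,  t ≐ h(v, d, h(y, y, zero)),  node(node(zero, d, 5), w, h(d, q(y, y), h(y, y, zero))) ≐ node(y, d, v).
Bind z := h(h(y, y, zero), t, d); no other remaining equation mentions z. Substituting into the earlier binding gives x1 := q(h(zero, h(h(y, y, zero), t, d), t), op(zero, v)).
Bind t := h(v, d, h(y, y, zero)); no other remaining equation mentions t. Substituting into the earlier bindings gives x1 := q(h(zero, h(h(y, y, zero), h(v, d, h(y, y, zero)), d), h(v, d, h(y, y, zero))), op(zero, v)), z := h(h(y, y, zero), h(v, d, h(y, y, zero)), d).
Decompose node/3: node(zero, d, 5) ≐ y,  w ≐ d,  h(d, q(y, y), h(y, y, zero)) ≐ v.
Bind y := node(zero, d, 5); substituting into the one remaining equation that mentions y gives: h(d, q(node(zero, d, 5), node(zero, d, 5)), h(node(zero, d, 5), node(zero, d, 5), zero)) ≐ v. Substituting into the earlier bindings gives x1 := q(h(zero, h(h(node(zero, d, 5), node(zero, d, 5), zero), h(v, d, h(node(zero, d, 5), node(zero, d, 5), zero)), d), h(v, d, h(node(zero, d, 5), node(zero, d, 5), zero))), op(zero, v)), y1 := h(node(zero, d, 5), node(zero, d, 5), zero), z := h(h(node(zero, d, 5), node(zero, d, 5), zero), h(v, d, h(node(zero, d, 5), node(zero, d, 5), zero)), d), t := h(v, d, h(node(zero, d, 5), node(zero, d, 5), zero)).
Bind w := d; no other remaining equation mentions w.
Bind v := h(d, q(node(zero, d, 5), node(zero, d, 5)), h(node(zero, d, 5), node(zero, d, 5), zero)). Substituting into the earlier bindings gives x1 := q(h(zero, h(h(node(zero, d, 5), node(zero, d, 5), zero), h(h(d, q(node(zero, d, 5), node(zero, d, 5)), h(node(zero, d, 5), node(zero, d, 5), zero)), d, h(node(zero, d, 5), node(zero, d, 5), zero)), d), h(h(d, q(node(zero, d, 5), node(zero, d, 5)), h(node(zero, d, 5), node(zero, d, 5), zero)), d, h(node(zero, d, 5), node(zero, d, 5), zero))), op(zero, h(d, q(node(zero, d, 5), node(zero, d, 5)), h(node(zero, d, 5), node(zero, d, 5), zero)))), z := h(h(node(zero, d, 5), node(zero, d, 5), zero), h(h(d, q(node(zero, d, 5), node(zero, d, 5)), h(node(zero, d, 5), node(zero, d, 5), zero)), d, h(node(zero, d, 5), node(zero, d, 5), zero)), d), t := h(h(d, q(node(zero, d, 5), node(zero, d, 5)), h(node(zero, d, 5), node(zero, d, 5), zero)), d, h(node(zero, d, 5), node(zero, d, 5), zero)).
No equations remain and no clash or occurs-check failure arose, so a unifier exists.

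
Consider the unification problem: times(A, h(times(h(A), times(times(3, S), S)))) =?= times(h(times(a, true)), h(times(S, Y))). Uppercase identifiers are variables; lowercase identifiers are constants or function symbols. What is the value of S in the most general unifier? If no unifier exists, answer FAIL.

Decompose times/2: A =?= h(times(a, true)),  h(times(h(A), times(times(3, S), S))) =?= h(times(S, Y)).
Bind A := h(times(a, true)); substituting into the remaining equation gives: h(times(h(h(times(a, true))), times(times(3, S), S))) =?= h(times(S, Y)).
Decompose h/1: times(h(h(times(a, true))), times(times(3, S), S)) =?= times(S, Y).
Decompose times/2: h(h(times(a, true))) =?= S,  times(times(3, S), S) =?= Y.
Bind S := h(h(times(a, true))); substituting into the remaining equation gives: times(times(3, h(h(times(a, true)))), h(h(times(a, true)))) =?= Y.
Bind Y := times(times(3, h(h(times(a, true)))), h(h(times(a, true)))).
MGU = { A -> h(times(a, true)), S -> h(h(times(a, true))), Y -> times(times(3, h(h(times(a, true)))), h(h(times(a, true)))) }, so S -> h(h(times(a, true))).

h(h(times(a, true)))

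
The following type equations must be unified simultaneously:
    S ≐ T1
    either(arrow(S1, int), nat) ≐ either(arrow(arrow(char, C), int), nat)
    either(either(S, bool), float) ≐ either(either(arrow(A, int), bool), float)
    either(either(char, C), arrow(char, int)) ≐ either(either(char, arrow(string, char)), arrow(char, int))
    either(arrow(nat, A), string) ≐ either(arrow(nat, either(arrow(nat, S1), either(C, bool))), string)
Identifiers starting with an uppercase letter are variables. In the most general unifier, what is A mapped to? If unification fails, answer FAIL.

Bind S := T1; substituting into the one remaining equation that mentions S gives: either(either(T1, bool), float) ≐ either(either(arrow(A, int), bool), float).
Decompose either/2: arrow(S1, int) ≐ arrow(arrow(char, C), int),  nat ≐ nat.
Decompose arrow/2: S1 ≐ arrow(char, C),  int ≐ int.
Bind S1 := arrow(char, C); substituting into the one remaining equation that mentions S1 gives: either(arrow(nat, A), string) ≐ either(arrow(nat, either(arrow(nat, arrow(char, C)), either(C, bool))), string).
Delete trivial equation int ≐ int.
Delete trivial equation nat ≐ nat.
Decompose either/2: either(T1, bool) ≐ either(arrow(A, int), bool),  float ≐ float.
Decompose either/2: T1 ≐ arrow(A, int),  bool ≐ bool.
Bind T1 := arrow(A, int); no other remaining equation mentions T1. Substituting into the earlier binding gives S := arrow(A, int).
Delete trivial equation bool ≐ bool.
Delete trivial equation float ≐ float.
Decompose either/2: either(char, C) ≐ either(char, arrow(string, char)),  arrow(char, int) ≐ arrow(char, int).
Decompose either/2: char ≐ char,  C ≐ arrow(string, char).
Delete trivial equation char ≐ char.
Bind C := arrow(string, char); substituting into the one remaining equation that mentions C gives: either(arrow(nat, A), string) ≐ either(arrow(nat, either(arrow(nat, arrow(char, arrow(string, char))), either(arrow(string, char), bool))), string). Substituting into the earlier binding gives S1 := arrow(char, arrow(string, char)).
Delete trivial equation arrow(char, int) ≐ arrow(char, int).
Decompose either/2: arrow(nat, A) ≐ arrow(nat, either(arrow(nat, arrow(char, arrow(string, char))), either(arrow(string, char), bool))),  string ≐ string.
Decompose arrow/2: nat ≐ nat,  A ≐ either(arrow(nat, arrow(char, arrow(string, char))), either(arrow(string, char), bool)).
Delete trivial equation nat ≐ nat.
Bind A := either(arrow(nat, arrow(char, arrow(string, char))), either(arrow(string, char), bool)); no other remaining equation mentions A. Substituting into the earlier bindings gives S := arrow(either(arrow(nat, arrow(char, arrow(string, char))), either(arrow(string, char), bool)), int), T1 := arrow(either(arrow(nat, arrow(char, arrow(string, char))), either(arrow(string, char), bool)), int).
Delete trivial equation string ≐ string.
MGU = { S := arrow(either(arrow(nat, arrow(char, arrow(string, char))), either(arrow(string, char), bool)), int), S1 := arrow(char, arrow(string, char)), T1 := arrow(either(arrow(nat, arrow(char, arrow(string, char))), either(arrow(string, char), bool)), int), C := arrow(string, char), A := either(arrow(nat, arrow(char, arrow(string, char))), either(arrow(string, char), bool)) }, so A := either(arrow(nat, arrow(char, arrow(string, char))), either(arrow(string, char), bool)).

either(arrow(nat, arrow(char, arrow(string, char))), either(arrow(string, char), bool))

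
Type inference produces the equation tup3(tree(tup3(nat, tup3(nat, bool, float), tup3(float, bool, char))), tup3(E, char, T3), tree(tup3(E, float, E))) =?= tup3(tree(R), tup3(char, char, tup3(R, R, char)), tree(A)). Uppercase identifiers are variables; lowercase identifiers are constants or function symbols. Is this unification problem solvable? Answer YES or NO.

Decompose tup3/3: tree(tup3(nat, tup3(nat, bool, float), tup3(float, bool, char))) =?= tree(R),  tup3(E, char, T3) =?= tup3(char, char, tup3(R, R, char)),  tree(tup3(E, float, E)) =?= tree(A).
Decompose tree/1: tup3(nat, tup3(nat, bool, float), tup3(float, bool, char)) =?= R.
Bind R := tup3(nat, tup3(nat, bool, float), tup3(float, bool, char)); substituting into the one remaining equation that mentions R gives: tup3(E, char, T3) =?= tup3(char, char, tup3(tup3(nat, tup3(nat, bool, float), tup3(float, bool, char)), tup3(nat, tup3(nat, bool, float), tup3(float, bool, char)), char)).
Decompose tup3/3: E =?= char,  char =?= char,  T3 =?= tup3(tup3(nat, tup3(nat, bool, float), tup3(float, bool, char)), tup3(nat, tup3(nat, bool, float), tup3(float, bool, char)), char).
Bind E := char; substituting into the one remaining equation that mentions E gives: tree(tup3(char, float, char)) =?= tree(A).
Delete trivial equation char =?= char.
Bind T3 := tup3(tup3(nat, tup3(nat, bool, float), tup3(float, bool, char)), tup3(nat, tup3(nat, bool, float), tup3(float, bool, char)), char); no other remaining equation mentions T3.
Decompose tree/1: tup3(char, float, char) =?= A.
Bind A := tup3(char, float, char).
No equations remain and no clash or occurs-check failure arose, so a unifier exists.

YES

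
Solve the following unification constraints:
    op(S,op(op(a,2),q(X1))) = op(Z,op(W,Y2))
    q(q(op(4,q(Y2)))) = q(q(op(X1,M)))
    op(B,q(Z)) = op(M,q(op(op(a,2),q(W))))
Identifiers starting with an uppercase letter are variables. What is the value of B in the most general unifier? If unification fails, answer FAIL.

Decompose op/2: S = Z,  op(op(a,2),q(X1)) = op(W,Y2).
Bind S := Z; no other remaining equation mentions S.
Decompose op/2: op(a,2) = W,  q(X1) = Y2.
Bind W := op(a,2); substituting into the one remaining equation that mentions W gives: op(B,q(Z)) = op(M,q(op(op(a,2),q(op(a,2))))).
Bind Y2 := q(X1); substituting into the one remaining equation that mentions Y2 gives: q(q(op(4,q(q(X1))))) = q(q(op(X1,M))).
Decompose q/1: q(op(4,q(q(X1)))) = q(op(X1,M)).
Decompose q/1: op(4,q(q(X1))) = op(X1,M).
Decompose op/2: 4 = X1,  q(q(X1)) = M.
Bind X1 := 4; substituting into the one remaining equation that mentions X1 gives: q(q(4)) = M. Substituting into the earlier binding gives Y2 := q(4).
Bind M := q(q(4)); substituting into the remaining equation gives: op(B,q(Z)) = op(q(q(4)),q(op(op(a,2),q(op(a,2))))).
Decompose op/2: B = q(q(4)),  q(Z) = q(op(op(a,2),q(op(a,2)))).
Bind B := q(q(4)); no other remaining equation mentions B.
Decompose q/1: Z = op(op(a,2),q(op(a,2))).
Bind Z := op(op(a,2),q(op(a,2))). Substituting into the earlier binding gives S := op(op(a,2),q(op(a,2))).
MGU = { S ↦ op(op(a,2),q(op(a,2))), W ↦ op(a,2), Y2 ↦ q(4), X1 ↦ 4, M ↦ q(q(4)), B ↦ q(q(4)), Z ↦ op(op(a,2),q(op(a,2))) }, so B ↦ q(q(4)).

q(q(4))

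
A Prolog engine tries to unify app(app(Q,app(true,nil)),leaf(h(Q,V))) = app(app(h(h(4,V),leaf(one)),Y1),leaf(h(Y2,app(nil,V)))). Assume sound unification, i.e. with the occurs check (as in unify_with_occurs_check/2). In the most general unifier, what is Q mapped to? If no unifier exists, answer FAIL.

Decompose app/2: app(Q,app(true,nil)) = app(h(h(4,V),leaf(one)),Y1),  leaf(h(Q,V)) = leaf(h(Y2,app(nil,V))).
Decompose app/2: Q = h(h(4,V),leaf(one)),  app(true,nil) = Y1.
Bind Q := h(h(4,V),leaf(one)); substituting into the one remaining equation that mentions Q gives: leaf(h(h(h(4,V),leaf(one)),V)) = leaf(h(Y2,app(nil,V))).
Bind Y1 := app(true,nil); no other remaining equation mentions Y1.
Decompose leaf/1: h(h(h(4,V),leaf(one)),V) = h(Y2,app(nil,V)).
Decompose h/2: h(h(4,V),leaf(one)) = Y2,  V = app(nil,V).
Bind Y2 := h(h(4,V),leaf(one)); no other remaining equation mentions Y2.
Occurs check fails: V occurs in app(nil,V); the equation V = app(nil,V) has no finite solution.

FAIL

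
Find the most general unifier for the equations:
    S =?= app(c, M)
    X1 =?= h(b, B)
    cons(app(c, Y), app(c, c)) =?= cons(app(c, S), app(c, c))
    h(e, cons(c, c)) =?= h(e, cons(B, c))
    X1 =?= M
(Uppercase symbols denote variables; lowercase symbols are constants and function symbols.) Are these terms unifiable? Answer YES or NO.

YES

Bind S := app(c, M); substituting into the one remaining equation that mentions S gives: cons(app(c, Y), app(c, c)) =?= cons(app(c, app(c, M)), app(c, c)).
Bind X1 := h(b, B); substituting into the one remaining equation that mentions X1 gives: h(b, B) =?= M.
Decompose cons/2: app(c, Y) =?= app(c, app(c, M)),  app(c, c) =?= app(c, c).
Decompose app/2: c =?= c,  Y =?= app(c, M).
Delete trivial equation c =?= c.
Bind Y := app(c, M); no other remaining equation mentions Y.
Delete trivial equation app(c, c) =?= app(c, c).
Decompose h/2: e =?= e,  cons(c, c) =?= cons(B, c).
Delete trivial equation e =?= e.
Decompose cons/2: c =?= B,  c =?= c.
Bind B := c; substituting into the one remaining equation that mentions B gives: h(b, c) =?= M. Substituting into the earlier binding gives X1 := h(b, c).
Delete trivial equation c =?= c.
Bind M := h(b, c). Substituting into the earlier bindings gives S := app(c, h(b, c)), Y := app(c, h(b, c)).
No equations remain and no clash or occurs-check failure arose, so a unifier exists.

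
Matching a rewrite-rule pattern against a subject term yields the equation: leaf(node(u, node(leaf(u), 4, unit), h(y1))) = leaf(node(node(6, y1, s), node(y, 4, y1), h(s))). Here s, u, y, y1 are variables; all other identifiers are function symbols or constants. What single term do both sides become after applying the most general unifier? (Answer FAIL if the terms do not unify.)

leaf(node(node(6, unit, unit), node(leaf(node(6, unit, unit)), 4, unit), h(unit)))

Decompose leaf/1: node(u, node(leaf(u), 4, unit), h(y1)) = node(node(6, y1, s), node(y, 4, y1), h(s)).
Decompose node/3: u = node(6, y1, s),  node(leaf(u), 4, unit) = node(y, 4, y1),  h(y1) = h(s).
Bind u := node(6, y1, s); substituting into the one remaining equation that mentions u gives: node(leaf(node(6, y1, s)), 4, unit) = node(y, 4, y1).
Decompose node/3: leaf(node(6, y1, s)) = y,  4 = 4,  unit = y1.
Bind y := leaf(node(6, y1, s)); no other remaining equation mentions y.
Delete trivial equation 4 = 4.
Bind y1 := unit; substituting into the remaining equation gives: h(unit) = h(s). Substituting into the earlier bindings gives u := node(6, unit, s), y := leaf(node(6, unit, s)).
Decompose h/1: unit = s.
Bind s := unit. Substituting into the earlier bindings gives u := node(6, unit, unit), y := leaf(node(6, unit, unit)).
Applying the MGU to either side gives leaf(node(node(6, unit, unit), node(leaf(node(6, unit, unit)), 4, unit), h(unit))).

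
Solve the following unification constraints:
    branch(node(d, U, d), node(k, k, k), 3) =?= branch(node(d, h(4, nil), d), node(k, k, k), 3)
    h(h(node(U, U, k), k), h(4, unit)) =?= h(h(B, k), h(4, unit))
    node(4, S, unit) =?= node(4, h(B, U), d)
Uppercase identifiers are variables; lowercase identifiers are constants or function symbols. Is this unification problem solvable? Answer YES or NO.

Decompose branch/3: node(d, U, d) =?= node(d, h(4, nil), d),  node(k, k, k) =?= node(k, k, k),  3 =?= 3.
Decompose node/3: d =?= d,  U =?= h(4, nil),  d =?= d.
Delete trivial equation d =?= d.
Bind U := h(4, nil); substituting into the 2 remaining equations that mention U gives: h(h(node(h(4, nil), h(4, nil), k), k), h(4, unit)) =?= h(h(B, k), h(4, unit)),  node(4, S, unit) =?= node(4, h(B, h(4, nil)), d).
Delete trivial equation d =?= d.
Delete trivial equation node(k, k, k) =?= node(k, k, k).
Delete trivial equation 3 =?= 3.
Decompose h/2: h(node(h(4, nil), h(4, nil), k), k) =?= h(B, k),  h(4, unit) =?= h(4, unit).
Decompose h/2: node(h(4, nil), h(4, nil), k) =?= B,  k =?= k.
Bind B := node(h(4, nil), h(4, nil), k); substituting into the one remaining equation that mentions B gives: node(4, S, unit) =?= node(4, h(node(h(4, nil), h(4, nil), k), h(4, nil)), d).
Delete trivial equation k =?= k.
Delete trivial equation h(4, unit) =?= h(4, unit).
Decompose node/3: 4 =?= 4,  S =?= h(node(h(4, nil), h(4, nil), k), h(4, nil)),  unit =?= d.
Delete trivial equation 4 =?= 4.
Bind S := h(node(h(4, nil), h(4, nil), k), h(4, nil)); no other remaining equation mentions S.
Clash: constants unit and d differ; no unifier exists.

NO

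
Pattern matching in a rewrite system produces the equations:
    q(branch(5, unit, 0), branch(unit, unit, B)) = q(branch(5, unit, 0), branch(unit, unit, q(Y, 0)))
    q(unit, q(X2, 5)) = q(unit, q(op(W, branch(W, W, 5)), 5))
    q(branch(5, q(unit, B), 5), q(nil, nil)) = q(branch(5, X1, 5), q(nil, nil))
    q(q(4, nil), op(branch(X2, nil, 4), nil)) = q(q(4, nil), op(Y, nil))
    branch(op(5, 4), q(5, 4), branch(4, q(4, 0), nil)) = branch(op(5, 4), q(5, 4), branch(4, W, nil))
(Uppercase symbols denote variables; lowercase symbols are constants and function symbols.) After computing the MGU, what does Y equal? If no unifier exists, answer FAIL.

branch(op(q(4, 0), branch(q(4, 0), q(4, 0), 5)), nil, 4)

Decompose q/2: branch(5, unit, 0) = branch(5, unit, 0),  branch(unit, unit, B) = branch(unit, unit, q(Y, 0)).
Delete trivial equation branch(5, unit, 0) = branch(5, unit, 0).
Decompose branch/3: unit = unit,  unit = unit,  B = q(Y, 0).
Delete trivial equation unit = unit.
Delete trivial equation unit = unit.
Bind B := q(Y, 0); substituting into the one remaining equation that mentions B gives: q(branch(5, q(unit, q(Y, 0)), 5), q(nil, nil)) = q(branch(5, X1, 5), q(nil, nil)).
Decompose q/2: unit = unit,  q(X2, 5) = q(op(W, branch(W, W, 5)), 5).
Delete trivial equation unit = unit.
Decompose q/2: X2 = op(W, branch(W, W, 5)),  5 = 5.
Bind X2 := op(W, branch(W, W, 5)); substituting into the one remaining equation that mentions X2 gives: q(q(4, nil), op(branch(op(W, branch(W, W, 5)), nil, 4), nil)) = q(q(4, nil), op(Y, nil)).
Delete trivial equation 5 = 5.
Decompose q/2: branch(5, q(unit, q(Y, 0)), 5) = branch(5, X1, 5),  q(nil, nil) = q(nil, nil).
Decompose branch/3: 5 = 5,  q(unit, q(Y, 0)) = X1,  5 = 5.
Delete trivial equation 5 = 5.
Bind X1 := q(unit, q(Y, 0)); no other remaining equation mentions X1.
Delete trivial equation 5 = 5.
Delete trivial equation q(nil, nil) = q(nil, nil).
Decompose q/2: q(4, nil) = q(4, nil),  op(branch(op(W, branch(W, W, 5)), nil, 4), nil) = op(Y, nil).
Delete trivial equation q(4, nil) = q(4, nil).
Decompose op/2: branch(op(W, branch(W, W, 5)), nil, 4) = Y,  nil = nil.
Bind Y := branch(op(W, branch(W, W, 5)), nil, 4); no other remaining equation mentions Y. Substituting into the earlier bindings gives B := q(branch(op(W, branch(W, W, 5)), nil, 4), 0), X1 := q(unit, q(branch(op(W, branch(W, W, 5)), nil, 4), 0)).
Delete trivial equation nil = nil.
Decompose branch/3: op(5, 4) = op(5, 4),  q(5, 4) = q(5, 4),  branch(4, q(4, 0), nil) = branch(4, W, nil).
Delete trivial equation op(5, 4) = op(5, 4).
Delete trivial equation q(5, 4) = q(5, 4).
Decompose branch/3: 4 = 4,  q(4, 0) = W,  nil = nil.
Delete trivial equation 4 = 4.
Bind W := q(4, 0); no other remaining equation mentions W. Substituting into the earlier bindings gives B := q(branch(op(q(4, 0), branch(q(4, 0), q(4, 0), 5)), nil, 4), 0), X2 := op(q(4, 0), branch(q(4, 0), q(4, 0), 5)), X1 := q(unit, q(branch(op(q(4, 0), branch(q(4, 0), q(4, 0), 5)), nil, 4), 0)), Y := branch(op(q(4, 0), branch(q(4, 0), q(4, 0), 5)), nil, 4).
Delete trivial equation nil = nil.
MGU = { B ↦ q(branch(op(q(4, 0), branch(q(4, 0), q(4, 0), 5)), nil, 4), 0), X2 ↦ op(q(4, 0), branch(q(4, 0), q(4, 0), 5)), X1 ↦ q(unit, q(branch(op(q(4, 0), branch(q(4, 0), q(4, 0), 5)), nil, 4), 0)), Y ↦ branch(op(q(4, 0), branch(q(4, 0), q(4, 0), 5)), nil, 4), W ↦ q(4, 0) }, so Y ↦ branch(op(q(4, 0), branch(q(4, 0), q(4, 0), 5)), nil, 4).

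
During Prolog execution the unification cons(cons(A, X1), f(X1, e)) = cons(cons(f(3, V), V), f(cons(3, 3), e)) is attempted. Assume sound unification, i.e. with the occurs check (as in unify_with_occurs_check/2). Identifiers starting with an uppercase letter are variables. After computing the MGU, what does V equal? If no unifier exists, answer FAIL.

cons(3, 3)

Decompose cons/2: cons(A, X1) = cons(f(3, V), V),  f(X1, e) = f(cons(3, 3), e).
Decompose cons/2: A = f(3, V),  X1 = V.
Bind A := f(3, V); no other remaining equation mentions A.
Bind X1 := V; substituting into the remaining equation gives: f(V, e) = f(cons(3, 3), e).
Decompose f/2: V = cons(3, 3),  e = e.
Bind V := cons(3, 3); no other remaining equation mentions V. Substituting into the earlier bindings gives A := f(3, cons(3, 3)), X1 := cons(3, 3).
Delete trivial equation e = e.
MGU = { A -> f(3, cons(3, 3)), X1 -> cons(3, 3), V -> cons(3, 3) }, so V -> cons(3, 3).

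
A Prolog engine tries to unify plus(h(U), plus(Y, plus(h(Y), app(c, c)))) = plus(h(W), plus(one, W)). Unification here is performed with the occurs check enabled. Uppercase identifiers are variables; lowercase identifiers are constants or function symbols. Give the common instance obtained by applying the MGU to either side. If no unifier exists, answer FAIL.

Decompose plus/2: h(U) = h(W),  plus(Y, plus(h(Y), app(c, c))) = plus(one, W).
Decompose h/1: U = W.
Bind U := W; no other remaining equation mentions U.
Decompose plus/2: Y = one,  plus(h(Y), app(c, c)) = W.
Bind Y := one; substituting into the remaining equation gives: plus(h(one), app(c, c)) = W.
Bind W := plus(h(one), app(c, c)). Substituting into the earlier binding gives U := plus(h(one), app(c, c)).
Applying the MGU to either side gives plus(h(plus(h(one), app(c, c))), plus(one, plus(h(one), app(c, c)))).

plus(h(plus(h(one), app(c, c))), plus(one, plus(h(one), app(c, c))))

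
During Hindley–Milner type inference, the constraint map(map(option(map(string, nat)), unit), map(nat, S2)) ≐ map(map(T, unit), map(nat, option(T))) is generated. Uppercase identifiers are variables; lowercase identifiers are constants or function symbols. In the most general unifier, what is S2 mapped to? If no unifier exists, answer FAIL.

option(option(map(string, nat)))

Decompose map/2: map(option(map(string, nat)), unit) ≐ map(T, unit),  map(nat, S2) ≐ map(nat, option(T)).
Decompose map/2: option(map(string, nat)) ≐ T,  unit ≐ unit.
Bind T := option(map(string, nat)); substituting into the one remaining equation that mentions T gives: map(nat, S2) ≐ map(nat, option(option(map(string, nat)))).
Delete trivial equation unit ≐ unit.
Decompose map/2: nat ≐ nat,  S2 ≐ option(option(map(string, nat))).
Delete trivial equation nat ≐ nat.
Bind S2 := option(option(map(string, nat))).
MGU = { T := option(map(string, nat)), S2 := option(option(map(string, nat))) }, so S2 := option(option(map(string, nat))).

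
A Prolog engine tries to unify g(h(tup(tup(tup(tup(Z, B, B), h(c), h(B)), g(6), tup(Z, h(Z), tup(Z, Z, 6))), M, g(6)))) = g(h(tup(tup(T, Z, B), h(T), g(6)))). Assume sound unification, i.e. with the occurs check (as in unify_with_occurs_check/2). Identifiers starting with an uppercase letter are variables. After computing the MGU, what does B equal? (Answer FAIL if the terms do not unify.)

tup(g(6), h(g(6)), tup(g(6), g(6), 6))

Decompose g/1: h(tup(tup(tup(tup(Z, B, B), h(c), h(B)), g(6), tup(Z, h(Z), tup(Z, Z, 6))), M, g(6))) = h(tup(tup(T, Z, B), h(T), g(6))).
Decompose h/1: tup(tup(tup(tup(Z, B, B), h(c), h(B)), g(6), tup(Z, h(Z), tup(Z, Z, 6))), M, g(6)) = tup(tup(T, Z, B), h(T), g(6)).
Decompose tup/3: tup(tup(tup(Z, B, B), h(c), h(B)), g(6), tup(Z, h(Z), tup(Z, Z, 6))) = tup(T, Z, B),  M = h(T),  g(6) = g(6).
Decompose tup/3: tup(tup(Z, B, B), h(c), h(B)) = T,  g(6) = Z,  tup(Z, h(Z), tup(Z, Z, 6)) = B.
Bind T := tup(tup(Z, B, B), h(c), h(B)); substituting into the one remaining equation that mentions T gives: M = h(tup(tup(Z, B, B), h(c), h(B))).
Bind Z := g(6); substituting into the 2 remaining equations that mention Z gives: tup(g(6), h(g(6)), tup(g(6), g(6), 6)) = B,  M = h(tup(tup(g(6), B, B), h(c), h(B))). Substituting into the earlier binding gives T := tup(tup(g(6), B, B), h(c), h(B)).
Bind B := tup(g(6), h(g(6)), tup(g(6), g(6), 6)); substituting into the one remaining equation that mentions B gives: M = h(tup(tup(g(6), tup(g(6), h(g(6)), tup(g(6), g(6), 6)), tup(g(6), h(g(6)), tup(g(6), g(6), 6))), h(c), h(tup(g(6), h(g(6)), tup(g(6), g(6), 6))))). Substituting into the earlier binding gives T := tup(tup(g(6), tup(g(6), h(g(6)), tup(g(6), g(6), 6)), tup(g(6), h(g(6)), tup(g(6), g(6), 6))), h(c), h(tup(g(6), h(g(6)), tup(g(6), g(6), 6)))).
Bind M := h(tup(tup(g(6), tup(g(6), h(g(6)), tup(g(6), g(6), 6)), tup(g(6), h(g(6)), tup(g(6), g(6), 6))), h(c), h(tup(g(6), h(g(6)), tup(g(6), g(6), 6))))); no other remaining equation mentions M.
Delete trivial equation g(6) = g(6).
MGU = { T ↦ tup(tup(g(6), tup(g(6), h(g(6)), tup(g(6), g(6), 6)), tup(g(6), h(g(6)), tup(g(6), g(6), 6))), h(c), h(tup(g(6), h(g(6)), tup(g(6), g(6), 6)))), Z ↦ g(6), B ↦ tup(g(6), h(g(6)), tup(g(6), g(6), 6)), M ↦ h(tup(tup(g(6), tup(g(6), h(g(6)), tup(g(6), g(6), 6)), tup(g(6), h(g(6)), tup(g(6), g(6), 6))), h(c), h(tup(g(6), h(g(6)), tup(g(6), g(6), 6))))) }, so B ↦ tup(g(6), h(g(6)), tup(g(6), g(6), 6)).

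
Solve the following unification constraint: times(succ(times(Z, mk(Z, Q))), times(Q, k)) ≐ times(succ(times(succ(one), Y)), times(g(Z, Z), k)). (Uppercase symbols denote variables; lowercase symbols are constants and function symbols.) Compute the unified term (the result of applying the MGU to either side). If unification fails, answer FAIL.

times(succ(times(succ(one), mk(succ(one), g(succ(one), succ(one))))), times(g(succ(one), succ(one)), k))

Decompose times/2: succ(times(Z, mk(Z, Q))) ≐ succ(times(succ(one), Y)),  times(Q, k) ≐ times(g(Z, Z), k).
Decompose succ/1: times(Z, mk(Z, Q)) ≐ times(succ(one), Y).
Decompose times/2: Z ≐ succ(one),  mk(Z, Q) ≐ Y.
Bind Z := succ(one); substituting into the remaining equations gives: mk(succ(one), Q) ≐ Y,  times(Q, k) ≐ times(g(succ(one), succ(one)), k).
Bind Y := mk(succ(one), Q); no other remaining equation mentions Y.
Decompose times/2: Q ≐ g(succ(one), succ(one)),  k ≐ k.
Bind Q := g(succ(one), succ(one)); no other remaining equation mentions Q. Substituting into the earlier binding gives Y := mk(succ(one), g(succ(one), succ(one))).
Delete trivial equation k ≐ k.
Applying the MGU to either side gives times(succ(times(succ(one), mk(succ(one), g(succ(one), succ(one))))), times(g(succ(one), succ(one)), k)).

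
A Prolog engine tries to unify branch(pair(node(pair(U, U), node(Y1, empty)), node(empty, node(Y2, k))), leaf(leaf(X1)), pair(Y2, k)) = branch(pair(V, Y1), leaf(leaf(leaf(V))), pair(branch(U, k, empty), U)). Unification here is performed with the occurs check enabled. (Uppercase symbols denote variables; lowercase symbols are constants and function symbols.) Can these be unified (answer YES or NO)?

Decompose branch/3: pair(node(pair(U, U), node(Y1, empty)), node(empty, node(Y2, k))) = pair(V, Y1),  leaf(leaf(X1)) = leaf(leaf(leaf(V))),  pair(Y2, k) = pair(branch(U, k, empty), U).
Decompose pair/2: node(pair(U, U), node(Y1, empty)) = V,  node(empty, node(Y2, k)) = Y1.
Bind V := node(pair(U, U), node(Y1, empty)); substituting into the one remaining equation that mentions V gives: leaf(leaf(X1)) = leaf(leaf(leaf(node(pair(U, U), node(Y1, empty))))).
Bind Y1 := node(empty, node(Y2, k)); substituting into the one remaining equation that mentions Y1 gives: leaf(leaf(X1)) = leaf(leaf(leaf(node(pair(U, U), node(node(empty, node(Y2, k)), empty))))). Substituting into the earlier binding gives V := node(pair(U, U), node(node(empty, node(Y2, k)), empty)).
Decompose leaf/1: leaf(X1) = leaf(leaf(node(pair(U, U), node(node(empty, node(Y2, k)), empty)))).
Decompose leaf/1: X1 = leaf(node(pair(U, U), node(node(empty, node(Y2, k)), empty))).
Bind X1 := leaf(node(pair(U, U), node(node(empty, node(Y2, k)), empty))); no other remaining equation mentions X1.
Decompose pair/2: Y2 = branch(U, k, empty),  k = U.
Bind Y2 := branch(U, k, empty); no other remaining equation mentions Y2. Substituting into the earlier bindings gives V := node(pair(U, U), node(node(empty, node(branch(U, k, empty), k)), empty)), Y1 := node(empty, node(branch(U, k, empty), k)), X1 := leaf(node(pair(U, U), node(node(empty, node(branch(U, k, empty), k)), empty))).
Bind U := k. Substituting into the earlier bindings gives V := node(pair(k, k), node(node(empty, node(branch(k, k, empty), k)), empty)), Y1 := node(empty, node(branch(k, k, empty), k)), X1 := leaf(node(pair(k, k), node(node(empty, node(branch(k, k, empty), k)), empty))), Y2 := branch(k, k, empty).
No equations remain and no clash or occurs-check failure arose, so a unifier exists.

YES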